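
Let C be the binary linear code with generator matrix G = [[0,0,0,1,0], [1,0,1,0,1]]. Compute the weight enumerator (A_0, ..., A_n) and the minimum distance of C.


Weight distribution: A_0 = 1, A_1 = 1, A_3 = 1, A_4 = 1. Minimum distance d = 1.

Enumerate all 2^2 = 4 messages m ∈ F_2^2.
For each, compute codeword c = mG in F_2^5, then tally its weight.
  m = 00 → c = 00000, weight = 0.
  m = 10 → c = 00010, weight = 1.
  m = 01 → c = 10101, weight = 3.
  m = 11 → c = 10111, weight = 4.
Tally weights:
  weight 0: 1 codewords.
  weight 1: 1 codewords.
  weight 3: 1 codewords.
  weight 4: 1 codewords.
Minimum distance d = smallest w > 0 with A_w > 0 = 1.
Sanity: Σ A_w = 4 = 2^2 = 4 ✓.


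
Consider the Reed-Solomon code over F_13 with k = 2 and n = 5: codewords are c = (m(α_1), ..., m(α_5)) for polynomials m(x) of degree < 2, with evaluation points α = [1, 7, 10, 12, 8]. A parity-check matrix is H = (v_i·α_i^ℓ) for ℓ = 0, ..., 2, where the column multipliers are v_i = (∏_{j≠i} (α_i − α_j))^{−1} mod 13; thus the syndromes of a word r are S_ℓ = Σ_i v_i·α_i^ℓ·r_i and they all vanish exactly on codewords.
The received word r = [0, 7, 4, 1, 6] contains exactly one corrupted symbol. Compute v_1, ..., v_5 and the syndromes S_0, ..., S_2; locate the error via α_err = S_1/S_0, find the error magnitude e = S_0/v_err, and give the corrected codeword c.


S = (7, 6, 7), error at position 4, error magnitude e = 12, c = [0, 7, 4, 2, 6].

Step 1: column multipliers v_i = (∏_{j≠i}(α_i − α_j))^{−1} mod 13.
  i = 1 (α = 1): (1−7)(1−10)(1−12)(1−8) = (−6)·(−9)·(−11)·(−7) = 4158 ≡ 11, so v_1 = 11^{−1} = 6 (mod 13).
  i = 2 (α = 7): (7−1)(7−10)(7−12)(7−8) = 6·(−3)·(−5)·(−1) = −90 ≡ 1, so v_2 = 1^{−1} = 1 (mod 13).
  i = 3 (α = 10): (10−1)(10−7)(10−12)(10−8) = 9·3·(−2)·2 = −108 ≡ 9, so v_3 = 9^{−1} = 3 (mod 13).
  i = 4 (α = 12): (12−1)(12−7)(12−10)(12−8) = 11·5·2·4 = 440 ≡ 11, so v_4 = 11^{−1} = 6 (mod 13).
  i = 5 (α = 8): (8−1)(8−7)(8−10)(8−12) = 7·1·(−2)·(−4) = 56 ≡ 4, so v_5 = 4^{−1} = 10 (mod 13).
  v = [6, 1, 3, 6, 10].
Step 2: syndromes of r = [0, 7, 4, 1, 6] (all sums mod 13).
  S_0 = Σ v_i r_i = 6·0 + 1·7 + 3·4 + 6·1 + 10·6 = 85 ≡ 7.
  S_1 = Σ v_i α_i r_i = 6·1·0 + 1·7·7 + 3·10·4 + 6·12·1 + 10·8·6 = 721 ≡ 6.
  α_i^2 mod 13 = [1, 10, 9, 1, 12].
  S_2 = Σ v_i α_i^2 r_i = 6·1·0 + 1·10·7 + 3·9·4 + 6·1·1 + 10·12·6 = 904 ≡ 7.
  S = (7, 6, 7) ≠ 0, so r is not a codeword (an error is present).
Step 3: locate the error. For a single error e at position i, S_ℓ = v_i·e·α_i^ℓ, so α_err = S_1/S_0.
  S_0^{−1} = 7^{−1} = 2 (mod 13), so α_err = 6·2 = 12 ≡ 12 = α_4. Error position i = 4.
  Consistency check: S_2/S_1 = 7·11 = 77 ≡ 12 = α_err ✓ (single-error assumption holds).
Step 4: error magnitude e = S_0/v_4 = S_0·∏_{j≠4}(α_4 − α_j) = 7·11 = 77 ≡ 12 (mod 13).
Step 5: correct position 4: c_4 = r_4 − e = 1 − 12 ≡ 2 (mod 13). Hence c = [0, 7, 4, 2, 6].
  Check: interpolating c through the α_i gives m(x) = 1 + 12·x (degree < 2) with m(α_i) = c_i for every i, so c is indeed a codeword.


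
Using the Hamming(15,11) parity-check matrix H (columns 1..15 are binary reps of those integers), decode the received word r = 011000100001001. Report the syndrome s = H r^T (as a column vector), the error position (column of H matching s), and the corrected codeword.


s = (0, 1, 0, 1)^T, error position = 5, corrected codeword c = 011010100001001

Compute s = H r^T mod 2 one row at a time:
  s_1 = 0 + 0 + 0 + 0 + 1 + 0 + 0 + 1 = 2 ≡ 0 (mod 2).
  s_2 = 0 + 0 + 0 + 1 + 1 + 0 + 0 + 1 = 3 ≡ 1 (mod 2).
  s_3 = 1 + 1 + 0 + 1 + 0 + 0 + 0 + 1 = 4 ≡ 0 (mod 2).
  s_4 = 0 + 1 + 0 + 1 + 0 + 0 + 0 + 1 = 3 ≡ 1 (mod 2).
s = (0, 1, 0, 1)^T — this equals column 5 of H (binary 0101), so error is at position 5.
Correct: flip bit 5 of r = 011000100001001 to get c = 011010100001001.


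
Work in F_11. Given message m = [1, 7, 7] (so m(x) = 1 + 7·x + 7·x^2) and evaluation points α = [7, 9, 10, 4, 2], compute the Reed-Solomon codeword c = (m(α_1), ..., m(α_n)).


c = [8, 4, 1, 9, 10]

Message polynomial: m(x) = 1 + 7·x + 7·x^2 (mod 11).
For each evaluation point α_i, compute m(α_i) mod 11:
  α_1 = 7: Horner steps 7 → 1 → 8, so m(7) = 8.
  α_2 = 9: Horner steps 7 → 4 → 4, so m(9) = 4.
  α_3 = 10: Horner steps 7 → 0 → 1, so m(10) = 1.
  α_4 = 4: Horner steps 7 → 2 → 9, so m(4) = 9.
  α_5 = 2: Horner steps 7 → 10 → 10, so m(2) = 10.
Codeword c = [8, 4, 1, 9, 10] ∈ F_11^5.


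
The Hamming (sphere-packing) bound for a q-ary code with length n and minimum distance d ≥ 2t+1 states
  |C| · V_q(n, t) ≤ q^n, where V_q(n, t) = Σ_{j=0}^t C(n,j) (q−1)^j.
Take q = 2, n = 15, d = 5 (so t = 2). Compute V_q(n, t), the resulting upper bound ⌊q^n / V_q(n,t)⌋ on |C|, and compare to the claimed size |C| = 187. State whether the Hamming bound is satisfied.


V_q(n, t) = 121, q^n = 32768, Hamming bound = 270, |C| = 187 ≤ bound (satisfied).

Step 1: Compute V_q(n, t) = Σ_{j=0}^2 C(n, j) (q−1)^j.
  j = 0: C(15,0)·(1)^0 = 1·1 = 1.
  j = 1: C(15,1)·(1)^1 = 15·1 = 15.
  j = 2: C(15,2)·(1)^2 = 105·1 = 105.
  V_q(n, t) = 1 + 15 + 105 = 121.
Step 2: q^n = 2^15 = 32768.
Step 3: Hamming bound ⌊q^n / V_q(n,t)⌋ = ⌊32768/121⌋ = 270.
Step 4: Compare |C| = 187 to 270: satisfied.
The claimed |C| lies below the Hamming bound.


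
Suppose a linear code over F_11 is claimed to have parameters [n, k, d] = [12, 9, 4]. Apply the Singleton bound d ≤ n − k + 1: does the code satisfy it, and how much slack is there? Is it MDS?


Singleton RHS = n − k + 1 = 4, slack = 0, bound satisfied, MDS.

Singleton bound: d ≤ n − k + 1.
Here n = 12, k = 9, so n − k + 1 = 4.
Given d = 4, check d ≤ 4: YES.
Slack = (n − k + 1) − d = 0.
The code is MDS (slack = 0).
Description: the claimed parameters are [12, 9, 4]_11; such a code would be MDS (meets Singleton bound).


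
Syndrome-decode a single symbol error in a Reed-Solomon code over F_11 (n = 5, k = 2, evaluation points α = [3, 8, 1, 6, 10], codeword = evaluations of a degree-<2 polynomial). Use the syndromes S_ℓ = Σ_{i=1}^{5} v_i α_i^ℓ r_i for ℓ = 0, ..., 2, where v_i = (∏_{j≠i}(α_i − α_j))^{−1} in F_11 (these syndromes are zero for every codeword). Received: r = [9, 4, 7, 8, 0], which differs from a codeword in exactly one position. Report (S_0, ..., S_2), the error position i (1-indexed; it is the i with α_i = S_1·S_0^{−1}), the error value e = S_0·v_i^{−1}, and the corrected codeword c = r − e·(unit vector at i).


S = (5, 4, 1), error at position 1, error magnitude e = 6, c = [3, 4, 7, 8, 0].

Step 1: column multipliers v_i = (∏_{j≠i}(α_i − α_j))^{−1} mod 11.
  i = 1 (α = 3): (3−8)(3−1)(3−6)(3−10) = (−5)·2·(−3)·(−7) = −210 ≡ 10, so v_1 = 10^{−1} = 10 (mod 11).
  i = 2 (α = 8): (8−3)(8−1)(8−6)(8−10) = 5·7·2·(−2) = −140 ≡ 3, so v_2 = 3^{−1} = 4 (mod 11).
  i = 3 (α = 1): (1−3)(1−8)(1−6)(1−10) = (−2)·(−7)·(−5)·(−9) = 630 ≡ 3, so v_3 = 3^{−1} = 4 (mod 11).
  i = 4 (α = 6): (6−3)(6−8)(6−1)(6−10) = 3·(−2)·5·(−4) = 120 ≡ 10, so v_4 = 10^{−1} = 10 (mod 11).
  i = 5 (α = 10): (10−3)(10−8)(10−1)(10−6) = 7·2·9·4 = 504 ≡ 9, so v_5 = 9^{−1} = 5 (mod 11).
  v = [10, 4, 4, 10, 5].
Step 2: syndromes of r = [9, 4, 7, 8, 0] (all sums mod 11).
  S_0 = Σ v_i r_i = 10·9 + 4·4 + 4·7 + 10·8 + 5·0 = 214 ≡ 5.
  S_1 = Σ v_i α_i r_i = 10·3·9 + 4·8·4 + 4·1·7 + 10·6·8 + 5·10·0 = 906 ≡ 4.
  α_i^2 mod 11 = [9, 9, 1, 3, 1].
  S_2 = Σ v_i α_i^2 r_i = 10·9·9 + 4·9·4 + 4·1·7 + 10·3·8 + 5·1·0 = 1222 ≡ 1.
  S = (5, 4, 1) ≠ 0, so r is not a codeword (an error is present).
Step 3: locate the error. For a single error e at position i, S_ℓ = v_i·e·α_i^ℓ, so α_err = S_1/S_0.
  S_0^{−1} = 5^{−1} = 9 (mod 11), so α_err = 4·9 = 36 ≡ 3 = α_1. Error position i = 1.
  Consistency check: S_2/S_1 = 1·3 = 3 ≡ 3 = α_err ✓ (single-error assumption holds).
Step 4: error magnitude e = S_0/v_1 = S_0·∏_{j≠1}(α_1 − α_j) = 5·10 = 50 ≡ 6 (mod 11).
Step 5: correct position 1: c_1 = r_1 − e = 9 − 6 ≡ 3 (mod 11). Hence c = [3, 4, 7, 8, 0].
  Check: interpolating c through the α_i gives m(x) = 9 + 9·x (degree < 2) with m(α_i) = c_i for every i, so c is indeed a codeword.


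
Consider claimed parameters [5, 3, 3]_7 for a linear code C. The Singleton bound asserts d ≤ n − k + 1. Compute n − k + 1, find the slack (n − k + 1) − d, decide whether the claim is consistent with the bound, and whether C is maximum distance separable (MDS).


Singleton RHS = n − k + 1 = 3, slack = 0, bound satisfied, MDS.

Singleton bound: d ≤ n − k + 1.
Here n = 5, k = 3, so n − k + 1 = 3.
Given d = 3, check d ≤ 3: YES.
Slack = (n − k + 1) − d = 0.
The code is MDS (slack = 0).
Description: the claimed parameters are [5, 3, 3]_7; such a code would be MDS (meets Singleton bound).


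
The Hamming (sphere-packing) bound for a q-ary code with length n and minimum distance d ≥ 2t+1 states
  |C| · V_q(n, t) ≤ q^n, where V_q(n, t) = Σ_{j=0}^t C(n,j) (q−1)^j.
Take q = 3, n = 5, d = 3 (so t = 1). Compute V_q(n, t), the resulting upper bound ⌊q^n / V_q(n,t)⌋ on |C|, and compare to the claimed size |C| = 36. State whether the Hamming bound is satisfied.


V_q(n, t) = 11, q^n = 243, Hamming bound = 22, |C| = 36 > bound (violated).

Step 1: Compute V_q(n, t) = Σ_{j=0}^1 C(n, j) (q−1)^j.
  j = 0: C(5,0)·(2)^0 = 1·1 = 1.
  j = 1: C(5,1)·(2)^1 = 5·2 = 10.
  V_q(n, t) = 1 + 10 = 11.
Step 2: q^n = 3^5 = 243.
Step 3: Hamming bound ⌊q^n / V_q(n,t)⌋ = ⌊243/11⌋ = 22.
Step 4: Compare |C| = 36 to 22: violated.
The claimed |C| lies above the Hamming bound, so no 3-ary code of length 5 with d ≥ 3 can have 36 codewords.


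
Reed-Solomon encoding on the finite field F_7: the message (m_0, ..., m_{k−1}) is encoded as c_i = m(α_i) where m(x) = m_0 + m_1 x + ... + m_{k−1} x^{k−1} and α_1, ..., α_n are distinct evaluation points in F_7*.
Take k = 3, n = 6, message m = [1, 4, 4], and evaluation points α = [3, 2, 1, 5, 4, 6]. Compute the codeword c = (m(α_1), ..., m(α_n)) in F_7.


c = [0, 4, 2, 2, 4, 1]

Message polynomial: m(x) = 1 + 4·x + 4·x^2 (mod 7).
For each evaluation point α_i, compute m(α_i) mod 7:
  α_1 = 3: Horner steps 4 → 2 → 0, so m(3) = 0.
  α_2 = 2: Horner steps 4 → 5 → 4, so m(2) = 4.
  α_3 = 1: Horner steps 4 → 1 → 2, so m(1) = 2.
  α_4 = 5: Horner steps 4 → 3 → 2, so m(5) = 2.
  α_5 = 4: Horner steps 4 → 6 → 4, so m(4) = 4.
  α_6 = 6: Horner steps 4 → 0 → 1, so m(6) = 1.
Codeword c = [0, 4, 2, 2, 4, 1] ∈ F_7^6.


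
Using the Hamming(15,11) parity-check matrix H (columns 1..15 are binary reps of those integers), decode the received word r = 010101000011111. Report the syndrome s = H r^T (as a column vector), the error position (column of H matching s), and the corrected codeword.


s = (1, 0, 1, 1)^T, error position = 11, corrected codeword c = 010101000001111

Compute s = H r^T mod 2 one row at a time:
  s_1 = 0 + 0 + 0 + 1 + 1 + 1 + 1 + 1 = 5 ≡ 1 (mod 2).
  s_2 = 1 + 0 + 1 + 0 + 1 + 1 + 1 + 1 = 6 ≡ 0 (mod 2).
  s_3 = 1 + 0 + 1 + 0 + 0 + 1 + 1 + 1 = 5 ≡ 1 (mod 2).
  s_4 = 0 + 0 + 0 + 0 + 0 + 1 + 1 + 1 = 3 ≡ 1 (mod 2).
s = (1, 0, 1, 1)^T — this equals column 11 of H (binary 1011), so error is at position 11.
Correct: flip bit 11 of r = 010101000011111 to get c = 010101000001111.


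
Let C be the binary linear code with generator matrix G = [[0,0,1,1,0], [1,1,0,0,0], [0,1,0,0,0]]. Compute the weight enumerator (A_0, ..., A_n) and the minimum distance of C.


Weight distribution: A_0 = 1, A_1 = 2, A_2 = 2, A_3 = 2, A_4 = 1. Minimum distance d = 1.

Enumerate all 2^3 = 8 messages m ∈ F_2^3.
For each, compute codeword c = mG in F_2^5, then tally its weight.
  m = 000 → c = 00000, weight = 0.
  m = 100 → c = 00110, weight = 2.
  m = 010 → c = 11000, weight = 2.
  m = 110 → c = 11110, weight = 4.
  m = 001 → c = 01000, weight = 1.
  m = 101 → c = 01110, weight = 3.
  m = 011 → c = 10000, weight = 1.
  m = 111 → c = 10110, weight = 3.
Tally weights:
  weight 0: 1 codewords.
  weight 1: 2 codewords.
  weight 2: 2 codewords.
  weight 3: 2 codewords.
  weight 4: 1 codewords.
Minimum distance d = smallest w > 0 with A_w > 0 = 1.
Sanity: Σ A_w = 8 = 2^3 = 8 ✓.


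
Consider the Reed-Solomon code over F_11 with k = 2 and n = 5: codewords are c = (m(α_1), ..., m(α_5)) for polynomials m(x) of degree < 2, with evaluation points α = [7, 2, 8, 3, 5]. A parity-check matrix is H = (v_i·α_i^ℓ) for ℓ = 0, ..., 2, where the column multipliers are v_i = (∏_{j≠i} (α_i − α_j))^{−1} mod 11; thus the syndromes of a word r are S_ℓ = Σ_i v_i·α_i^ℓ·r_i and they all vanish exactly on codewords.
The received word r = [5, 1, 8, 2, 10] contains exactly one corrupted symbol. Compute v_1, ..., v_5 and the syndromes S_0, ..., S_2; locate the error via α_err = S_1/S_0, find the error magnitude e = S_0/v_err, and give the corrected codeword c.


S = (5, 4, 1), error at position 4, error magnitude e = 9, c = [5, 1, 8, 4, 10].

Step 1: column multipliers v_i = (∏_{j≠i}(α_i − α_j))^{−1} mod 11.
  i = 1 (α = 7): (7−2)(7−8)(7−3)(7−5) = 5·(−1)·4·2 = −40 ≡ 4, so v_1 = 4^{−1} = 3 (mod 11).
  i = 2 (α = 2): (2−7)(2−8)(2−3)(2−5) = (−5)·(−6)·(−1)·(−3) = 90 ≡ 2, so v_2 = 2^{−1} = 6 (mod 11).
  i = 3 (α = 8): (8−7)(8−2)(8−3)(8−5) = 1·6·5·3 = 90 ≡ 2, so v_3 = 2^{−1} = 6 (mod 11).
  i = 4 (α = 3): (3−7)(3−2)(3−8)(3−5) = (−4)·1·(−5)·(−2) = −40 ≡ 4, so v_4 = 4^{−1} = 3 (mod 11).
  i = 5 (α = 5): (5−7)(5−2)(5−8)(5−3) = (−2)·3·(−3)·2 = 36 ≡ 3, so v_5 = 3^{−1} = 4 (mod 11).
  v = [3, 6, 6, 3, 4].
Step 2: syndromes of r = [5, 1, 8, 2, 10] (all sums mod 11).
  S_0 = Σ v_i r_i = 3·5 + 6·1 + 6·8 + 3·2 + 4·10 = 115 ≡ 5.
  S_1 = Σ v_i α_i r_i = 3·7·5 + 6·2·1 + 6·8·8 + 3·3·2 + 4·5·10 = 719 ≡ 4.
  α_i^2 mod 11 = [5, 4, 9, 9, 3].
  S_2 = Σ v_i α_i^2 r_i = 3·5·5 + 6·4·1 + 6·9·8 + 3·9·2 + 4·3·10 = 705 ≡ 1.
  S = (5, 4, 1) ≠ 0, so r is not a codeword (an error is present).
Step 3: locate the error. For a single error e at position i, S_ℓ = v_i·e·α_i^ℓ, so α_err = S_1/S_0.
  S_0^{−1} = 5^{−1} = 9 (mod 11), so α_err = 4·9 = 36 ≡ 3 = α_4. Error position i = 4.
  Consistency check: S_2/S_1 = 1·3 = 3 ≡ 3 = α_err ✓ (single-error assumption holds).
Step 4: error magnitude e = S_0/v_4 = S_0·∏_{j≠4}(α_4 − α_j) = 5·4 = 20 ≡ 9 (mod 11).
Step 5: correct position 4: c_4 = r_4 − e = 2 − 9 ≡ 4 (mod 11). Hence c = [5, 1, 8, 4, 10].
  Check: interpolating c through the α_i gives m(x) = 6 + 3·x (degree < 2) with m(α_i) = c_i for every i, so c is indeed a codeword.


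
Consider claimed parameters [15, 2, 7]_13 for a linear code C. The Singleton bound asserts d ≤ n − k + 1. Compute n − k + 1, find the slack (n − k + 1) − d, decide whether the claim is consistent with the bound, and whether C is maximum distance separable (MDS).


Singleton RHS = n − k + 1 = 14, slack = 7, bound satisfied, not MDS.

Singleton bound: d ≤ n − k + 1.
Here n = 15, k = 2, so n − k + 1 = 14.
Given d = 7, check d ≤ 14: YES.
Slack = (n − k + 1) − d = 7.
The code is NOT MDS (slack = 7 > 0).
Description: the claimed parameters are [15, 2, 7]_13; such a code would be non-MDS.


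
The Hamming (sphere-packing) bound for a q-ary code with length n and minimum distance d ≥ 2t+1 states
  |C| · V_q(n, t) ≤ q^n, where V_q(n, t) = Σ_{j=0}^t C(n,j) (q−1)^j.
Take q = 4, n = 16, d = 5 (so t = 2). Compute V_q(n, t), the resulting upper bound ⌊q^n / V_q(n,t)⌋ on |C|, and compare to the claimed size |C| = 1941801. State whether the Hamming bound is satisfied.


V_q(n, t) = 1129, q^n = 4294967296, Hamming bound = 3804222, |C| = 1941801 ≤ bound (satisfied).

Step 1: Compute V_q(n, t) = Σ_{j=0}^2 C(n, j) (q−1)^j.
  j = 0: C(16,0)·(3)^0 = 1·1 = 1.
  j = 1: C(16,1)·(3)^1 = 16·3 = 48.
  j = 2: C(16,2)·(3)^2 = 120·9 = 1080.
  V_q(n, t) = 1 + 48 + 1080 = 1129.
Step 2: q^n = 4^16 = 4294967296.
Step 3: Hamming bound ⌊q^n / V_q(n,t)⌋ = ⌊4294967296/1129⌋ = 3804222.
Step 4: Compare |C| = 1941801 to 3804222: satisfied.
The claimed |C| lies below the Hamming bound.


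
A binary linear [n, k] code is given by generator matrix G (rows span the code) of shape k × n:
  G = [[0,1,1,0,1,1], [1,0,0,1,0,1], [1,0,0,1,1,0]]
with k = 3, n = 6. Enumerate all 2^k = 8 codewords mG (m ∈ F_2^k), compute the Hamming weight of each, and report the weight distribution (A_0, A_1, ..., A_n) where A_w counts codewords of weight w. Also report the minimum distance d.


Weight distribution: A_0 = 1, A_2 = 2, A_3 = 2, A_4 = 1, A_5 = 2. Minimum distance d = 2.

Enumerate all 2^3 = 8 messages m ∈ F_2^3.
For each, compute codeword c = mG in F_2^6, then tally its weight.
  m = 000 → c = 000000, weight = 0.
  m = 100 → c = 011011, weight = 4.
  m = 010 → c = 100101, weight = 3.
  m = 110 → c = 111110, weight = 5.
  m = 001 → c = 100110, weight = 3.
  m = 101 → c = 111101, weight = 5.
  m = 011 → c = 000011, weight = 2.
  m = 111 → c = 011000, weight = 2.
Tally weights:
  weight 0: 1 codewords.
  weight 2: 2 codewords.
  weight 3: 2 codewords.
  weight 4: 1 codewords.
  weight 5: 2 codewords.
Minimum distance d = smallest w > 0 with A_w > 0 = 2.
Sanity: Σ A_w = 8 = 2^3 = 8 ✓.


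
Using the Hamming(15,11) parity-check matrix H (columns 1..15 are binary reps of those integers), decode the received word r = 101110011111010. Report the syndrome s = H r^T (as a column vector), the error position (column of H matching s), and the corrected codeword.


s = (0, 0, 0, 1)^T, error position = 1, corrected codeword c = 001110011111010

Compute s = H r^T mod 2 one row at a time:
  s_1 = 1 + 1 + 1 + 1 + 1 + 0 + 1 + 0 = 6 ≡ 0 (mod 2).
  s_2 = 1 + 1 + 0 + 0 + 1 + 0 + 1 + 0 = 4 ≡ 0 (mod 2).
  s_3 = 0 + 1 + 0 + 0 + 1 + 1 + 1 + 0 = 4 ≡ 0 (mod 2).
  s_4 = 1 + 1 + 1 + 0 + 1 + 1 + 0 + 0 = 5 ≡ 1 (mod 2).
s = (0, 0, 0, 1)^T — this equals column 1 of H (binary 0001), so error is at position 1.
Correct: flip bit 1 of r = 101110011111010 to get c = 001110011111010.


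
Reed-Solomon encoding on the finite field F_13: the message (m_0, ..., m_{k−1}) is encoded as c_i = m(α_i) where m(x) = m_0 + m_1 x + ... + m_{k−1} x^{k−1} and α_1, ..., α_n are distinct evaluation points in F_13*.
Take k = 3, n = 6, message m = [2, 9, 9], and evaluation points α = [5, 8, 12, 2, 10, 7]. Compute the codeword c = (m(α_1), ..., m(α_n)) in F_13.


c = [12, 0, 2, 4, 4, 12]

Message polynomial: m(x) = 2 + 9·x + 9·x^2 (mod 13).
For each evaluation point α_i, compute m(α_i) mod 13:
  α_1 = 5: Horner steps 9 → 2 → 12, so m(5) = 12.
  α_2 = 8: Horner steps 9 → 3 → 0, so m(8) = 0.
  α_3 = 12: Horner steps 9 → 0 → 2, so m(12) = 2.
  α_4 = 2: Horner steps 9 → 1 → 4, so m(2) = 4.
  α_5 = 10: Horner steps 9 → 8 → 4, so m(10) = 4.
  α_6 = 7: Horner steps 9 → 7 → 12, so m(7) = 12.
Codeword c = [12, 0, 2, 4, 4, 12] ∈ F_13^6.


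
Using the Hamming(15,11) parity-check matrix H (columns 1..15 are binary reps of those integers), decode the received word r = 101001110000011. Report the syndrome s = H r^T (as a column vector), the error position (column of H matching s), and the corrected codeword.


s = (1, 0, 1, 0)^T, error position = 10, corrected codeword c = 101001110100011

Compute s = H r^T mod 2 one row at a time:
  s_1 = 1 + 0 + 0 + 0 + 0 + 0 + 1 + 1 = 3 ≡ 1 (mod 2).
  s_2 = 0 + 0 + 1 + 1 + 0 + 0 + 1 + 1 = 4 ≡ 0 (mod 2).
  s_3 = 0 + 1 + 1 + 1 + 0 + 0 + 1 + 1 = 5 ≡ 1 (mod 2).
  s_4 = 1 + 1 + 0 + 1 + 0 + 0 + 0 + 1 = 4 ≡ 0 (mod 2).
s = (1, 0, 1, 0)^T — this equals column 10 of H (binary 1010), so error is at position 10.
Correct: flip bit 10 of r = 101001110000011 to get c = 101001110100011.


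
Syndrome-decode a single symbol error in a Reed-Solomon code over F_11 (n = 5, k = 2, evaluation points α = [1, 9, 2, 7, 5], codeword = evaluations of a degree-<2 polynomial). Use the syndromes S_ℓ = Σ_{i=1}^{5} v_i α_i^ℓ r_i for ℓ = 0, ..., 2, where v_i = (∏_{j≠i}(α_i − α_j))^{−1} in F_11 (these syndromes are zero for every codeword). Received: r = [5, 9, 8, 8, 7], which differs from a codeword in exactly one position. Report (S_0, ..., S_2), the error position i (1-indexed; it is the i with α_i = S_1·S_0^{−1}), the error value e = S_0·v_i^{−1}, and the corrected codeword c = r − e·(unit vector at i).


S = (6, 1, 2), error at position 3, error magnitude e = 8, c = [5, 9, 0, 8, 7].

Step 1: column multipliers v_i = (∏_{j≠i}(α_i − α_j))^{−1} mod 11.
  i = 1 (α = 1): (1−9)(1−2)(1−7)(1−5) = (−8)·(−1)·(−6)·(−4) = 192 ≡ 5, so v_1 = 5^{−1} = 9 (mod 11).
  i = 2 (α = 9): (9−1)(9−2)(9−7)(9−5) = 8·7·2·4 = 448 ≡ 8, so v_2 = 8^{−1} = 7 (mod 11).
  i = 3 (α = 2): (2−1)(2−9)(2−7)(2−5) = 1·(−7)·(−5)·(−3) = −105 ≡ 5, so v_3 = 5^{−1} = 9 (mod 11).
  i = 4 (α = 7): (7−1)(7−9)(7−2)(7−5) = 6·(−2)·5·2 = −120 ≡ 1, so v_4 = 1^{−1} = 1 (mod 11).
  i = 5 (α = 5): (5−1)(5−9)(5−2)(5−7) = 4·(−4)·3·(−2) = 96 ≡ 8, so v_5 = 8^{−1} = 7 (mod 11).
  v = [9, 7, 9, 1, 7].
Step 2: syndromes of r = [5, 9, 8, 8, 7] (all sums mod 11).
  S_0 = Σ v_i r_i = 9·5 + 7·9 + 9·8 + 1·8 + 7·7 = 237 ≡ 6.
  S_1 = Σ v_i α_i r_i = 9·1·5 + 7·9·9 + 9·2·8 + 1·7·8 + 7·5·7 = 1057 ≡ 1.
  α_i^2 mod 11 = [1, 4, 4, 5, 3].
  S_2 = Σ v_i α_i^2 r_i = 9·1·5 + 7·4·9 + 9·4·8 + 1·5·8 + 7·3·7 = 772 ≡ 2.
  S = (6, 1, 2) ≠ 0, so r is not a codeword (an error is present).
Step 3: locate the error. For a single error e at position i, S_ℓ = v_i·e·α_i^ℓ, so α_err = S_1/S_0.
  S_0^{−1} = 6^{−1} = 2 (mod 11), so α_err = 1·2 = 2 ≡ 2 = α_3. Error position i = 3.
  Consistency check: S_2/S_1 = 2·1 = 2 ≡ 2 = α_err ✓ (single-error assumption holds).
Step 4: error magnitude e = S_0/v_3 = S_0·∏_{j≠3}(α_3 − α_j) = 6·5 = 30 ≡ 8 (mod 11).
Step 5: correct position 3: c_3 = r_3 − e = 8 − 8 ≡ 0 (mod 11). Hence c = [5, 9, 0, 8, 7].
  Check: interpolating c through the α_i gives m(x) = 10 + 6·x (degree < 2) with m(α_i) = c_i for every i, so c is indeed a codeword.


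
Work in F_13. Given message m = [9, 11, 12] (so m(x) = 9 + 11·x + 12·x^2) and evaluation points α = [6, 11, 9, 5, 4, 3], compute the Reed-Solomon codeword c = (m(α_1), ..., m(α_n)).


c = [0, 9, 1, 0, 11, 7]

Message polynomial: m(x) = 9 + 11·x + 12·x^2 (mod 13).
For each evaluation point α_i, compute m(α_i) mod 13:
  α_1 = 6: Horner steps 12 → 5 → 0, so m(6) = 0.
  α_2 = 11: Horner steps 12 → 0 → 9, so m(11) = 9.
  α_3 = 9: Horner steps 12 → 2 → 1, so m(9) = 1.
  α_4 = 5: Horner steps 12 → 6 → 0, so m(5) = 0.
  α_5 = 4: Horner steps 12 → 7 → 11, so m(4) = 11.
  α_6 = 3: Horner steps 12 → 8 → 7, so m(3) = 7.
Codeword c = [0, 9, 1, 0, 11, 7] ∈ F_13^6.


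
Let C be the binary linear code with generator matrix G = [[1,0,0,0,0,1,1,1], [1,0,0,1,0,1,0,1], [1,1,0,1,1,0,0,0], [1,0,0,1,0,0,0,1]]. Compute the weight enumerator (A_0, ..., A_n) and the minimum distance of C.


Weight distribution: A_0 = 1, A_1 = 1, A_2 = 1, A_3 = 4, A_4 = 5, A_5 = 3, A_6 = 1. Minimum distance d = 1.

Enumerate all 2^4 = 16 messages m ∈ F_2^4.
For each, compute codeword c = mG in F_2^8, then tally its weight.
  m = 0000 → c = 00000000, weight = 0.
  m = 1000 → c = 10000111, weight = 4.
  m = 0100 → c = 10010101, weight = 4.
  m = 1100 → c = 00010010, weight = 2.
  m = 0010 → c = 11011000, weight = 4.
  m = 1010 → c = 01011111, weight = 6.
  m = 0110 → c = 01001101, weight = 4.
  m = 1110 → c = 11001010, weight = 4.
  m = 0001 → c = 10010001, weight = 3.
  m = 1001 → c = 00010110, weight = 3.
  m = 0101 → c = 00000100, weight = 1.
  m = 1101 → c = 10000011, weight = 3.
  m = 0011 → c = 01001001, weight = 3.
  m = 1011 → c = 11001110, weight = 5.
  m = 0111 → c = 11011100, weight = 5.
  m = 1111 → c = 01011011, weight = 5.
Tally weights:
  weight 0: 1 codewords.
  weight 1: 1 codewords.
  weight 2: 1 codewords.
  weight 3: 4 codewords.
  weight 4: 5 codewords.
  weight 5: 3 codewords.
  weight 6: 1 codewords.
Minimum distance d = smallest w > 0 with A_w > 0 = 1.
Sanity: Σ A_w = 16 = 2^4 = 16 ✓.


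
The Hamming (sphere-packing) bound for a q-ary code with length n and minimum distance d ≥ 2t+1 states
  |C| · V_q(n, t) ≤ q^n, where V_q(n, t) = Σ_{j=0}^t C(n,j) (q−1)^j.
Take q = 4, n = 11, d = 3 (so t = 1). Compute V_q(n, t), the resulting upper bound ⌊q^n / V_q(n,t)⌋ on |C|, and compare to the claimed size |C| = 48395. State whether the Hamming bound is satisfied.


V_q(n, t) = 34, q^n = 4194304, Hamming bound = 123361, |C| = 48395 ≤ bound (satisfied).

Step 1: Compute V_q(n, t) = Σ_{j=0}^1 C(n, j) (q−1)^j.
  j = 0: C(11,0)·(3)^0 = 1·1 = 1.
  j = 1: C(11,1)·(3)^1 = 11·3 = 33.
  V_q(n, t) = 1 + 33 = 34.
Step 2: q^n = 4^11 = 4194304.
Step 3: Hamming bound ⌊q^n / V_q(n,t)⌋ = ⌊4194304/34⌋ = 123361.
Step 4: Compare |C| = 48395 to 123361: satisfied.
The claimed |C| lies below the Hamming bound.


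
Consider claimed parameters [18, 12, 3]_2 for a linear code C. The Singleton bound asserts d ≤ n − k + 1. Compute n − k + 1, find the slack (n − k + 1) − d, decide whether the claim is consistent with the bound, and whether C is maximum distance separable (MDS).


Singleton RHS = n − k + 1 = 7, slack = 4, bound satisfied, not MDS.

Singleton bound: d ≤ n − k + 1.
Here n = 18, k = 12, so n − k + 1 = 7.
Given d = 3, check d ≤ 7: YES.
Slack = (n − k + 1) − d = 4.
The code is NOT MDS (slack = 4 > 0).
Description: the claimed parameters are [18, 12, 3]_2; such a code would be non-MDS.


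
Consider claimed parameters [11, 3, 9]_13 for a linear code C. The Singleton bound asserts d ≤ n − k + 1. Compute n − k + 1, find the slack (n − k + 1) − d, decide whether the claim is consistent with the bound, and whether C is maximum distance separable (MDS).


Singleton RHS = n − k + 1 = 9, slack = 0, bound satisfied, MDS.

Singleton bound: d ≤ n − k + 1.
Here n = 11, k = 3, so n − k + 1 = 9.
Given d = 9, check d ≤ 9: YES.
Slack = (n − k + 1) − d = 0.
The code is MDS (slack = 0).
Description: the claimed parameters are [11, 3, 9]_13; such a code would be MDS (meets Singleton bound).


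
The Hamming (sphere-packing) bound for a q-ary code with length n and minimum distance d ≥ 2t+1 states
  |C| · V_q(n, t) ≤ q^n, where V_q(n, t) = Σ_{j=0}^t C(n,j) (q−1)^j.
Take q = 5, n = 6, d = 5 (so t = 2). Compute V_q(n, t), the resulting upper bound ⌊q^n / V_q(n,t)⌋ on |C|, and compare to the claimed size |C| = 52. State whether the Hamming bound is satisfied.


V_q(n, t) = 265, q^n = 15625, Hamming bound = 58, |C| = 52 ≤ bound (satisfied).

Step 1: Compute V_q(n, t) = Σ_{j=0}^2 C(n, j) (q−1)^j.
  j = 0: C(6,0)·(4)^0 = 1·1 = 1.
  j = 1: C(6,1)·(4)^1 = 6·4 = 24.
  j = 2: C(6,2)·(4)^2 = 15·16 = 240.
  V_q(n, t) = 1 + 24 + 240 = 265.
Step 2: q^n = 5^6 = 15625.
Step 3: Hamming bound ⌊q^n / V_q(n,t)⌋ = ⌊15625/265⌋ = 58.
Step 4: Compare |C| = 52 to 58: satisfied.
The claimed |C| lies below the Hamming bound.


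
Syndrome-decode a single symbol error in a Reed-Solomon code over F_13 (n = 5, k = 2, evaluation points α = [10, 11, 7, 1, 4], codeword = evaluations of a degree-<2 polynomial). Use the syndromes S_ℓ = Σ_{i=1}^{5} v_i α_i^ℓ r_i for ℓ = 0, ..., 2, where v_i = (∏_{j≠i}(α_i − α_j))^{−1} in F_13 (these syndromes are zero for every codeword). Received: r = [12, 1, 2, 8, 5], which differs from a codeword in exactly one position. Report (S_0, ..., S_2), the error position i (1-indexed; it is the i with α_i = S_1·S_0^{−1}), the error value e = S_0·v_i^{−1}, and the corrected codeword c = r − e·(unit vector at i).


S = (6, 1, 11), error at position 2, error magnitude e = 3, c = [12, 11, 2, 8, 5].

Step 1: column multipliers v_i = (∏_{j≠i}(α_i − α_j))^{−1} mod 13.
  i = 1 (α = 10): (10−11)(10−7)(10−1)(10−4) = (−1)·3·9·6 = −162 ≡ 7, so v_1 = 7^{−1} = 2 (mod 13).
  i = 2 (α = 11): (11−10)(11−7)(11−1)(11−4) = 1·4·10·7 = 280 ≡ 7, so v_2 = 7^{−1} = 2 (mod 13).
  i = 3 (α = 7): (7−10)(7−11)(7−1)(7−4) = (−3)·(−4)·6·3 = 216 ≡ 8, so v_3 = 8^{−1} = 5 (mod 13).
  i = 4 (α = 1): (1−10)(1−11)(1−7)(1−4) = (−9)·(−10)·(−6)·(−3) = 1620 ≡ 8, so v_4 = 8^{−1} = 5 (mod 13).
  i = 5 (α = 4): (4−10)(4−11)(4−7)(4−1) = (−6)·(−7)·(−3)·3 = −378 ≡ 12, so v_5 = 12^{−1} = 12 (mod 13).
  v = [2, 2, 5, 5, 12].
Step 2: syndromes of r = [12, 1, 2, 8, 5] (all sums mod 13).
  S_0 = Σ v_i r_i = 2·12 + 2·1 + 5·2 + 5·8 + 12·5 = 136 ≡ 6.
  S_1 = Σ v_i α_i r_i = 2·10·12 + 2·11·1 + 5·7·2 + 5·1·8 + 12·4·5 = 612 ≡ 1.
  α_i^2 mod 13 = [9, 4, 10, 1, 3].
  S_2 = Σ v_i α_i^2 r_i = 2·9·12 + 2·4·1 + 5·10·2 + 5·1·8 + 12·3·5 = 544 ≡ 11.
  S = (6, 1, 11) ≠ 0, so r is not a codeword (an error is present).
Step 3: locate the error. For a single error e at position i, S_ℓ = v_i·e·α_i^ℓ, so α_err = S_1/S_0.
  S_0^{−1} = 6^{−1} = 11 (mod 13), so α_err = 1·11 = 11 ≡ 11 = α_2. Error position i = 2.
  Consistency check: S_2/S_1 = 11·1 = 11 ≡ 11 = α_err ✓ (single-error assumption holds).
Step 4: error magnitude e = S_0/v_2 = S_0·∏_{j≠2}(α_2 − α_j) = 6·7 = 42 ≡ 3 (mod 13).
Step 5: correct position 2: c_2 = r_2 − e = 1 − 3 ≡ 11 (mod 13). Hence c = [12, 11, 2, 8, 5].
  Check: interpolating c through the α_i gives m(x) = 9 + 12·x (degree < 2) with m(α_i) = c_i for every i, so c is indeed a codeword.


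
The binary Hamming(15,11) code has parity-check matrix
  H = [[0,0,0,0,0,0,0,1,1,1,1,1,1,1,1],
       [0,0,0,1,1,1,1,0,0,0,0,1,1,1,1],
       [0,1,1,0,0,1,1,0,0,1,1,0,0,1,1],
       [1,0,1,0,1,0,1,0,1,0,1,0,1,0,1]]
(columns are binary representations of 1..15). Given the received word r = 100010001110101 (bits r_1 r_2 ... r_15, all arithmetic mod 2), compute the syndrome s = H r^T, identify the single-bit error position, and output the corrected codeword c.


s = (1, 1, 1, 0)^T, error position = 14, corrected codeword c = 100010001110111

Compute s = H r^T mod 2 one row at a time:
  s_1 = 0 + 1 + 1 + 1 + 0 + 1 + 0 + 1 = 5 ≡ 1 (mod 2).
  s_2 = 0 + 1 + 0 + 0 + 0 + 1 + 0 + 1 = 3 ≡ 1 (mod 2).
  s_3 = 0 + 0 + 0 + 0 + 1 + 1 + 0 + 1 = 3 ≡ 1 (mod 2).
  s_4 = 1 + 0 + 1 + 0 + 1 + 1 + 1 + 1 = 6 ≡ 0 (mod 2).
s = (1, 1, 1, 0)^T — this equals column 14 of H (binary 1110), so error is at position 14.
Correct: flip bit 14 of r = 100010001110101 to get c = 100010001110111.


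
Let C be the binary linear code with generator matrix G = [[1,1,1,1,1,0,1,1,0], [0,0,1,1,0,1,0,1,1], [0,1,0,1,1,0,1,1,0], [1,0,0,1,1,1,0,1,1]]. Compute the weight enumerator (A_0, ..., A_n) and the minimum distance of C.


Weight distribution: A_0 = 1, A_1 = 1, A_2 = 1, A_3 = 1, A_4 = 1, A_5 = 5, A_6 = 5, A_7 = 1. Minimum distance d = 1.

Enumerate all 2^4 = 16 messages m ∈ F_2^4.
For each, compute codeword c = mG in F_2^9, then tally its weight.
  m = 0000 → c = 000000000, weight = 0.
  m = 1000 → c = 111110110, weight = 7.
  m = 0100 → c = 001101011, weight = 5.
  m = 1100 → c = 110011101, weight = 6.
  m = 0010 → c = 010110110, weight = 5.
  m = 1010 → c = 101000000, weight = 2.
  m = 0110 → c = 011011101, weight = 6.
  m = 1110 → c = 100101011, weight = 5.
  m = 0001 → c = 100111011, weight = 6.
  m = 1001 → c = 011001101, weight = 5.
  m = 0101 → c = 101010000, weight = 3.
  m = 1101 → c = 010100110, weight = 4.
  m = 0011 → c = 110001101, weight = 5.
  m = 1011 → c = 001111011, weight = 6.
  m = 0111 → c = 111100110, weight = 6.
  m = 1111 → c = 000010000, weight = 1.
Tally weights:
  weight 0: 1 codewords.
  weight 1: 1 codewords.
  weight 2: 1 codewords.
  weight 3: 1 codewords.
  weight 4: 1 codewords.
  weight 5: 5 codewords.
  weight 6: 5 codewords.
  weight 7: 1 codewords.
Minimum distance d = smallest w > 0 with A_w > 0 = 1.
Sanity: Σ A_w = 16 = 2^4 = 16 ✓.


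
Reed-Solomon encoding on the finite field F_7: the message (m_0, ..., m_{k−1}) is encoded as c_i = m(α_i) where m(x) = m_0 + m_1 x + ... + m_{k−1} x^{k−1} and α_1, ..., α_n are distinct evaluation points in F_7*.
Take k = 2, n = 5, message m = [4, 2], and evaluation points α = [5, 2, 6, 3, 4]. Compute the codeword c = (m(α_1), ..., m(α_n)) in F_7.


c = [0, 1, 2, 3, 5]

Message polynomial: m(x) = 4 + 2·x (mod 7).
For each evaluation point α_i, compute m(α_i) mod 7:
  α_1 = 5: Horner steps 2 → 0, so m(5) = 0.
  α_2 = 2: Horner steps 2 → 1, so m(2) = 1.
  α_3 = 6: Horner steps 2 → 2, so m(6) = 2.
  α_4 = 3: Horner steps 2 → 3, so m(3) = 3.
  α_5 = 4: Horner steps 2 → 5, so m(4) = 5.
Codeword c = [0, 1, 2, 3, 5] ∈ F_7^5.


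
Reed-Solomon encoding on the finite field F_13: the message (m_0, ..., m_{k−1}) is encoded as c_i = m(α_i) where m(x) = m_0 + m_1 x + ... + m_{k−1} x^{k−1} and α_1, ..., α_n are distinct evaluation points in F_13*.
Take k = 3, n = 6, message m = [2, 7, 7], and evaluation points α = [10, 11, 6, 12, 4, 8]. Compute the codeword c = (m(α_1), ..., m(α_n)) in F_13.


c = [5, 3, 10, 2, 12, 12]

Message polynomial: m(x) = 2 + 7·x + 7·x^2 (mod 13).
For each evaluation point α_i, compute m(α_i) mod 13:
  α_1 = 10: Horner steps 7 → 12 → 5, so m(10) = 5.
  α_2 = 11: Horner steps 7 → 6 → 3, so m(11) = 3.
  α_3 = 6: Horner steps 7 → 10 → 10, so m(6) = 10.
  α_4 = 12: Horner steps 7 → 0 → 2, so m(12) = 2.
  α_5 = 4: Horner steps 7 → 9 → 12, so m(4) = 12.
  α_6 = 8: Horner steps 7 → 11 → 12, so m(8) = 12.
Codeword c = [5, 3, 10, 2, 12, 12] ∈ F_13^6.


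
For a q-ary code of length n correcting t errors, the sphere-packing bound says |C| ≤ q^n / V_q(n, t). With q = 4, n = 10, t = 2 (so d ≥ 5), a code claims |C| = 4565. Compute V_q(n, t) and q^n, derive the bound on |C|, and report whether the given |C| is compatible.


V_q(n, t) = 436, q^n = 1048576, Hamming bound = 2404, |C| = 4565 > bound (violated).

Step 1: Compute V_q(n, t) = Σ_{j=0}^2 C(n, j) (q−1)^j.
  j = 0: C(10,0)·(3)^0 = 1·1 = 1.
  j = 1: C(10,1)·(3)^1 = 10·3 = 30.
  j = 2: C(10,2)·(3)^2 = 45·9 = 405.
  V_q(n, t) = 1 + 30 + 405 = 436.
Step 2: q^n = 4^10 = 1048576.
Step 3: Hamming bound ⌊q^n / V_q(n,t)⌋ = ⌊1048576/436⌋ = 2404.
Step 4: Compare |C| = 4565 to 2404: violated.
The claimed |C| lies above the Hamming bound, so no 4-ary code of length 10 with d ≥ 5 can have 4565 codewords.


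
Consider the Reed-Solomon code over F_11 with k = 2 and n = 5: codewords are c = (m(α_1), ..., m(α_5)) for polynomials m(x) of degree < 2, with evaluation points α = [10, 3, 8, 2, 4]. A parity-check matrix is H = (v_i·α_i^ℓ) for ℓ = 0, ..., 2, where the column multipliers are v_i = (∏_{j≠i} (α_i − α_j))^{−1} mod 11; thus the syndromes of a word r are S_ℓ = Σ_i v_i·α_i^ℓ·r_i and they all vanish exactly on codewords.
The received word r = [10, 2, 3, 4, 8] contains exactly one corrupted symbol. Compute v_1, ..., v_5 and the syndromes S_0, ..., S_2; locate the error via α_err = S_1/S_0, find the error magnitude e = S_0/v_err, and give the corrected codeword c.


S = (2, 8, 10), error at position 5, error magnitude e = 8, c = [10, 2, 3, 4, 0].

Step 1: column multipliers v_i = (∏_{j≠i}(α_i − α_j))^{−1} mod 11.
  i = 1 (α = 10): (10−3)(10−8)(10−2)(10−4) = 7·2·8·6 = 672 ≡ 1, so v_1 = 1^{−1} = 1 (mod 11).
  i = 2 (α = 3): (3−10)(3−8)(3−2)(3−4) = (−7)·(−5)·1·(−1) = −35 ≡ 9, so v_2 = 9^{−1} = 5 (mod 11).
  i = 3 (α = 8): (8−10)(8−3)(8−2)(8−4) = (−2)·5·6·4 = −240 ≡ 2, so v_3 = 2^{−1} = 6 (mod 11).
  i = 4 (α = 2): (2−10)(2−3)(2−8)(2−4) = (−8)·(−1)·(−6)·(−2) = 96 ≡ 8, so v_4 = 8^{−1} = 7 (mod 11).
  i = 5 (α = 4): (4−10)(4−3)(4−8)(4−2) = (−6)·1·(−4)·2 = 48 ≡ 4, so v_5 = 4^{−1} = 3 (mod 11).
  v = [1, 5, 6, 7, 3].
Step 2: syndromes of r = [10, 2, 3, 4, 8] (all sums mod 11).
  S_0 = Σ v_i r_i = 1·10 + 5·2 + 6·3 + 7·4 + 3·8 = 90 ≡ 2.
  S_1 = Σ v_i α_i r_i = 1·10·10 + 5·3·2 + 6·8·3 + 7·2·4 + 3·4·8 = 426 ≡ 8.
  α_i^2 mod 11 = [1, 9, 9, 4, 5].
  S_2 = Σ v_i α_i^2 r_i = 1·1·10 + 5·9·2 + 6·9·3 + 7·4·4 + 3·5·8 = 494 ≡ 10.
  S = (2, 8, 10) ≠ 0, so r is not a codeword (an error is present).
Step 3: locate the error. For a single error e at position i, S_ℓ = v_i·e·α_i^ℓ, so α_err = S_1/S_0.
  S_0^{−1} = 2^{−1} = 6 (mod 11), so α_err = 8·6 = 48 ≡ 4 = α_5. Error position i = 5.
  Consistency check: S_2/S_1 = 10·7 = 70 ≡ 4 = α_err ✓ (single-error assumption holds).
Step 4: error magnitude e = S_0/v_5 = S_0·∏_{j≠5}(α_5 − α_j) = 2·4 = 8 ≡ 8 (mod 11).
Step 5: correct position 5: c_5 = r_5 − e = 8 − 8 ≡ 0 (mod 11). Hence c = [10, 2, 3, 4, 0].
  Check: interpolating c through the α_i gives m(x) = 8 + 9·x (degree < 2) with m(α_i) = c_i for every i, so c is indeed a codeword.


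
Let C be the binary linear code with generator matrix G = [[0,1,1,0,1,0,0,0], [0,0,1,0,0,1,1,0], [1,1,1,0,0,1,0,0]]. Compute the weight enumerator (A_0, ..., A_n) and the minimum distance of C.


Weight distribution: A_0 = 1, A_3 = 4, A_4 = 3. Minimum distance d = 3.

Enumerate all 2^3 = 8 messages m ∈ F_2^3.
For each, compute codeword c = mG in F_2^8, then tally its weight.
  m = 000 → c = 00000000, weight = 0.
  m = 100 → c = 01101000, weight = 3.
  m = 010 → c = 00100110, weight = 3.
  m = 110 → c = 01001110, weight = 4.
  m = 001 → c = 11100100, weight = 4.
  m = 101 → c = 10001100, weight = 3.
  m = 011 → c = 11000010, weight = 3.
  m = 111 → c = 10101010, weight = 4.
Tally weights:
  weight 0: 1 codewords.
  weight 3: 4 codewords.
  weight 4: 3 codewords.
Minimum distance d = smallest w > 0 with A_w > 0 = 3.
Sanity: Σ A_w = 8 = 2^3 = 8 ✓.


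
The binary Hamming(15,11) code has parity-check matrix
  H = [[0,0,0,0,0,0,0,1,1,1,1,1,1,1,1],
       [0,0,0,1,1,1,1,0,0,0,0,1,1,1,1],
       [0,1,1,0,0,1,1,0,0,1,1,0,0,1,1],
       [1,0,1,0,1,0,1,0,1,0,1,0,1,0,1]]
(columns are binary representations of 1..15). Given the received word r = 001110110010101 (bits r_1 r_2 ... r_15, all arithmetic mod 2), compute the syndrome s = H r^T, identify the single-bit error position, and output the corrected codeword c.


s = (0, 1, 0, 0)^T, error position = 4, corrected codeword c = 001010110010101

Compute s = H r^T mod 2 one row at a time:
  s_1 = 1 + 0 + 0 + 1 + 0 + 1 + 0 + 1 = 4 ≡ 0 (mod 2).
  s_2 = 1 + 1 + 0 + 1 + 0 + 1 + 0 + 1 = 5 ≡ 1 (mod 2).
  s_3 = 0 + 1 + 0 + 1 + 0 + 1 + 0 + 1 = 4 ≡ 0 (mod 2).
  s_4 = 0 + 1 + 1 + 1 + 0 + 1 + 1 + 1 = 6 ≡ 0 (mod 2).
s = (0, 1, 0, 0)^T — this equals column 4 of H (binary 0100), so error is at position 4.
Correct: flip bit 4 of r = 001110110010101 to get c = 001010110010101.


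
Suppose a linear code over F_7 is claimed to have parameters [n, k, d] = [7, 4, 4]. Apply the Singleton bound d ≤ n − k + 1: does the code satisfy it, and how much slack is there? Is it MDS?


Singleton RHS = n − k + 1 = 4, slack = 0, bound satisfied, MDS.

Singleton bound: d ≤ n − k + 1.
Here n = 7, k = 4, so n − k + 1 = 4.
Given d = 4, check d ≤ 4: YES.
Slack = (n − k + 1) − d = 0.
The code is MDS (slack = 0).
Description: the claimed parameters are [7, 4, 4]_7; such a code would be MDS (meets Singleton bound).


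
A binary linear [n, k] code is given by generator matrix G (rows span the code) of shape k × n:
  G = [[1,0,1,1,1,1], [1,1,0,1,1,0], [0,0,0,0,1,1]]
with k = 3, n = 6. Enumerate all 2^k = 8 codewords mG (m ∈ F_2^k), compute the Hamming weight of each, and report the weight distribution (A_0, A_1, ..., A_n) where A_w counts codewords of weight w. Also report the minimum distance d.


Weight distribution: A_0 = 1, A_2 = 1, A_3 = 3, A_4 = 2, A_5 = 1. Minimum distance d = 2.

Enumerate all 2^3 = 8 messages m ∈ F_2^3.
For each, compute codeword c = mG in F_2^6, then tally its weight.
  m = 000 → c = 000000, weight = 0.
  m = 100 → c = 101111, weight = 5.
  m = 010 → c = 110110, weight = 4.
  m = 110 → c = 011001, weight = 3.
  m = 001 → c = 000011, weight = 2.
  m = 101 → c = 101100, weight = 3.
  m = 011 → c = 110101, weight = 4.
  m = 111 → c = 011010, weight = 3.
Tally weights:
  weight 0: 1 codewords.
  weight 2: 1 codewords.
  weight 3: 3 codewords.
  weight 4: 2 codewords.
  weight 5: 1 codewords.
Minimum distance d = smallest w > 0 with A_w > 0 = 2.
Sanity: Σ A_w = 8 = 2^3 = 8 ✓.
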